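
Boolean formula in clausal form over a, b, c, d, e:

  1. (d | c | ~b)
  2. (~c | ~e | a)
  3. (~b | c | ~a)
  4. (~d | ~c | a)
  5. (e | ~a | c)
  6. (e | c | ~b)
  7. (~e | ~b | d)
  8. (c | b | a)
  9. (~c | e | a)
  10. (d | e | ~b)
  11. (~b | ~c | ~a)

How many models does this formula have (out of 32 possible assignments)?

7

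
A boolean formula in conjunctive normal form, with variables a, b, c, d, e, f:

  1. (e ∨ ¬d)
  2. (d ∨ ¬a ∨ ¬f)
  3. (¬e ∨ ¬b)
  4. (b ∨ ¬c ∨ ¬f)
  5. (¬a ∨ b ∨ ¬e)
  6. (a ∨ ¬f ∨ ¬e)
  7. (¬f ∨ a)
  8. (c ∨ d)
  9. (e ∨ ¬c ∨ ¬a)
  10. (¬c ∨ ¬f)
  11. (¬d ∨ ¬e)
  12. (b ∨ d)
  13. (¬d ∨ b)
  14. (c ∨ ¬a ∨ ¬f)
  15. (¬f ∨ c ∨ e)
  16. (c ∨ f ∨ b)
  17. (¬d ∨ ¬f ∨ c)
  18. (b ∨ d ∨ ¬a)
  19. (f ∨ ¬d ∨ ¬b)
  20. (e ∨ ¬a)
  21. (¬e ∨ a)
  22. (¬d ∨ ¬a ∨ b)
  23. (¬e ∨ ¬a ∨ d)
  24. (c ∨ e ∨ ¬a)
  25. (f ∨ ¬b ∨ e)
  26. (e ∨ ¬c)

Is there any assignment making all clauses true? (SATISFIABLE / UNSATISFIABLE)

e = True:
  propagation gives b=False, a=False; an empty clause results — contradiction.
e = False:
  propagation gives d=False, c=True; an empty clause results — contradiction.
Every branch closes, so no satisfying assignment exists.

UNSATISFIABLE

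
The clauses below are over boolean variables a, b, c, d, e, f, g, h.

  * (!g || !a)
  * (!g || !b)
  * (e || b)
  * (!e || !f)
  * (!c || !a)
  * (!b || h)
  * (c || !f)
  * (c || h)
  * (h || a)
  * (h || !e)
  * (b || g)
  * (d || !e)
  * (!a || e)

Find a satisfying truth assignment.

a=0, b=1, c=0, d=0, e=0, f=0, g=0, h=1

Check each clause:
  1. (!a || !g) — !g is true.
  2. (!b || !g) — !g is true.
  3. (e || b) — b is true.
  4. (!f || !e) — !f is true.
  5. (!c || !a) — !c is true.
  6. (!b || h) — h is true.
  7. (!f || c) — !f is true.
  8. (c || h) — h is true.
  9. (h || a) — h is true.
  10. (!e || h) — h is true.
  11. (b || g) — b is true.
  12. (!e || d) — !e is true.
  13. (!a || e) — !a is true.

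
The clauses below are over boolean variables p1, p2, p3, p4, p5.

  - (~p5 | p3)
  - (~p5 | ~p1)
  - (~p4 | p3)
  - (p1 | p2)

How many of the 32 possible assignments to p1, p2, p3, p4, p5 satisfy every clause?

Split on p1, then p3.
  p1=1, p3=1: remaining (p2,p4,p5) ∈ {(0,0,0); (0,1,0); (1,0,0); (1,1,0)} — 4.
  p1=1, p3=0: remaining (p2,p4,p5) ∈ {(0,0,0); (1,0,0)} — 2.
  p1=0, p3=1: remaining (p2,p4,p5) ∈ {(1,0,0); (1,0,1); (1,1,0); (1,1,1)} — 4.
  p1=0, p3=0: remaining (p2,p4,p5) ∈ {(1,0,0)} — 1.
Total: 4 + 2 + 4 + 1 = 11.

11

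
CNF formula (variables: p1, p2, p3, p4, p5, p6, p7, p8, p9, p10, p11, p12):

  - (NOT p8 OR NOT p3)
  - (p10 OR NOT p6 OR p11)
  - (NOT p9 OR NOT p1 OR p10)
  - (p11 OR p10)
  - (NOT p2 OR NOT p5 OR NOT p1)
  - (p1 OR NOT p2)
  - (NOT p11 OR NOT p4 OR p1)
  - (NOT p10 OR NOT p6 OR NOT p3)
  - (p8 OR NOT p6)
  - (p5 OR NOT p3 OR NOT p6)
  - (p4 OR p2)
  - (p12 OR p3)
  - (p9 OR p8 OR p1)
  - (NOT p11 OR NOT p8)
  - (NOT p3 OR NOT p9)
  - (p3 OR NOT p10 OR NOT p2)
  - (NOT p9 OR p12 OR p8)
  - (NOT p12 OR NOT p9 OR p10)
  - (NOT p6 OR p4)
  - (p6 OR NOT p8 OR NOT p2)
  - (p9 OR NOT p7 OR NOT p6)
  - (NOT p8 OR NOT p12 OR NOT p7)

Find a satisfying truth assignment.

Set p1 = True and propagate.
For the remaining variables, p2 = False, p3 = True, p4 = True, p5 = True, p6 = False, p7 = True, p8 = False, p9 = False, p10 = True, p11 = False, p12 = False works.

p1=True, p2=False, p3=True, p4=True, p5=True, p6=False, p7=True, p8=False, p9=False, p10=True, p11=False, p12=False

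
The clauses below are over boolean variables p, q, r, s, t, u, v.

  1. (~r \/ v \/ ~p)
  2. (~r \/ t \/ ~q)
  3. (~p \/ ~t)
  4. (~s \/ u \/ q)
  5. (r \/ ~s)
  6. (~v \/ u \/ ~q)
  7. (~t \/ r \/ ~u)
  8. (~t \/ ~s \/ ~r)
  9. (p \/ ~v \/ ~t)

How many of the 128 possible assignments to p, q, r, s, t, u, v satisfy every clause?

29

Case analysis on r and t:
  r=1, t=1: remaining (p,q,s,u,v) ∈ {(0,0,0,0,0); (0,0,0,1,0); (0,1,0,0,0); (0,1,0,1,0)} — 4.
  r=1, t=0: 9 of the 32 assignments to (p,q,s,u,v) work.
  r=0, t=1: remaining (p,q,s,u,v) ∈ {(0,0,0,0,0); (0,1,0,0,0)} — 2.
  r=0, t=0: p free; 7 ways for (q,s,u,v) × 2^1 = 14.
Total: 4 + 9 + 2 + 14 = 29.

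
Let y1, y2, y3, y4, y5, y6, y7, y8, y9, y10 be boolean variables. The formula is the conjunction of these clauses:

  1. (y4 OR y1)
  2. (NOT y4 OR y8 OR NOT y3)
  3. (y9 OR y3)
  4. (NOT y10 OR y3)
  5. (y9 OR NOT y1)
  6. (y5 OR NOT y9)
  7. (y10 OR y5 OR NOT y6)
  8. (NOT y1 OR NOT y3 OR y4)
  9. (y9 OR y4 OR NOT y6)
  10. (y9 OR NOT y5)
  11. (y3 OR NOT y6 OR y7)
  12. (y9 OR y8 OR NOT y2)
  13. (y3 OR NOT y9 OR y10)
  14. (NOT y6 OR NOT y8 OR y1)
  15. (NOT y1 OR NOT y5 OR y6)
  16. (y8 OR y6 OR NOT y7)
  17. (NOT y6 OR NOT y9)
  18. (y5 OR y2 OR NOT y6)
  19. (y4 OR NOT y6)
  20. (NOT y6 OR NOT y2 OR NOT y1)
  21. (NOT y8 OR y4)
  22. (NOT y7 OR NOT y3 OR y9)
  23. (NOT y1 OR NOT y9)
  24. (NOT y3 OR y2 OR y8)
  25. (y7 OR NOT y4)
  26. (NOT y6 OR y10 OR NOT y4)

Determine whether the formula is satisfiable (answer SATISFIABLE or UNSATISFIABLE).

SATISFIABLE

Branch on y1: take y1 = False.
  then y4 is forced to True.
  then y7 is forced to True.
Set y2 = True and propagate.
Try y3 = True.
  then y8 is forced to True.
  then y6 is forced to False.
  then y9 is forced to True.
  then y5 is forced to True.
y10 is now unconstrained; take y10 = True.
Every clause has at least one true literal under this assignment.
So y1=False, y2=True, y3=True, y4=True, y5=True, y6=False, y7=True, y8=True, y9=True, y10=True is a satisfying assignment.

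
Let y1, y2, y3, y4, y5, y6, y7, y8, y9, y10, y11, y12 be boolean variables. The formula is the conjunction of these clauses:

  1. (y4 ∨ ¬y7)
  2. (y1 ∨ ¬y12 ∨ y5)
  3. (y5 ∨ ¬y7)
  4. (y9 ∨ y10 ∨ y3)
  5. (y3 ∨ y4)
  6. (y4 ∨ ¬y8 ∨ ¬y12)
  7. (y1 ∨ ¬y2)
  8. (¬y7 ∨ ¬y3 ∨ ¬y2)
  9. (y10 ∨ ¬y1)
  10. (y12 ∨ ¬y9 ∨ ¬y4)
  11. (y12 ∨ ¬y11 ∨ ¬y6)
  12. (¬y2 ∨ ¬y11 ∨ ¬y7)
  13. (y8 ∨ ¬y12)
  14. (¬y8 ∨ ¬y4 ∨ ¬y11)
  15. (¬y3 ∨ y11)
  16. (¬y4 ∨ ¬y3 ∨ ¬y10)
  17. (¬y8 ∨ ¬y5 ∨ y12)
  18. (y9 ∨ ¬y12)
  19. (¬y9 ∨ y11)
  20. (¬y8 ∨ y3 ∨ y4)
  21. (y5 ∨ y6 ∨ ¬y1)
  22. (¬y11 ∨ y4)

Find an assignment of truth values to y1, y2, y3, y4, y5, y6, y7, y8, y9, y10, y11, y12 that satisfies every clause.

y2 occurs only negated in the remaining clauses — set y2 = False.
Set y1 = False and propagate.
Set y3 = False and propagate.
  then y4 is forced to True.
Set y5 = True and propagate.
The remaining clauses are satisfied by y6 = False, y7 = True, y8 = False, y9 = False, y10 = True, y11 = False, y12 = False.

y1 = False, y2 = False, y3 = False, y4 = True, y5 = True, y6 = False, y7 = True, y8 = False, y9 = False, y10 = True, y11 = False, y12 = False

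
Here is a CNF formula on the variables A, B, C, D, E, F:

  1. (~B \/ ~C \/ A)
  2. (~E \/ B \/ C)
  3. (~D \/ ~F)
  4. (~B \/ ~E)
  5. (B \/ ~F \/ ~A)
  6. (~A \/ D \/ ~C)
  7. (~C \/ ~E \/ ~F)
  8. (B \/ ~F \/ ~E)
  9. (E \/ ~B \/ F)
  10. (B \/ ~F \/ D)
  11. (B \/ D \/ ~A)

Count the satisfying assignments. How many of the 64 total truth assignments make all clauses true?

Case analysis on B and F:
  B=1, F=1: remaining (A,C,D,E) ∈ {(0,0,0,0); (1,0,0,0)} — 2.
  B=1, F=0: a clause becomes empty — 0.
  B=0, F=1: a clause becomes empty — 0.
  B=0, F=0: 9 of the 16 assignments to (A,C,D,E) work.
Total: 2 + 0 + 0 + 9 = 11.

11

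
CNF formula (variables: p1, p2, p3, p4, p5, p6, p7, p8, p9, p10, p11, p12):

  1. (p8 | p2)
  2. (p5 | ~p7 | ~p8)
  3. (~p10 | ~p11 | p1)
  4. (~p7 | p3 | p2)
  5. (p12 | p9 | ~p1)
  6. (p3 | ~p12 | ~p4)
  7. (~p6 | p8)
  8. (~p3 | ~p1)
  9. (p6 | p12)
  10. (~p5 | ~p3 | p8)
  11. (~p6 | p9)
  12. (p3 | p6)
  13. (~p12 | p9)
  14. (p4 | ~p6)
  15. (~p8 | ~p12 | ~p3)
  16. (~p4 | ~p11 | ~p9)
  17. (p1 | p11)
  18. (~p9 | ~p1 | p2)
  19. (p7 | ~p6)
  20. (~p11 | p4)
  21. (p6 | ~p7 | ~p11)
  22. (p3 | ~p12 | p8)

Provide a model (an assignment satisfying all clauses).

p1=1  p2=1  p3=0  p4=1  p5=1  p6=1  p7=1  p8=1  p9=1  p10=1  p11=0  p12=0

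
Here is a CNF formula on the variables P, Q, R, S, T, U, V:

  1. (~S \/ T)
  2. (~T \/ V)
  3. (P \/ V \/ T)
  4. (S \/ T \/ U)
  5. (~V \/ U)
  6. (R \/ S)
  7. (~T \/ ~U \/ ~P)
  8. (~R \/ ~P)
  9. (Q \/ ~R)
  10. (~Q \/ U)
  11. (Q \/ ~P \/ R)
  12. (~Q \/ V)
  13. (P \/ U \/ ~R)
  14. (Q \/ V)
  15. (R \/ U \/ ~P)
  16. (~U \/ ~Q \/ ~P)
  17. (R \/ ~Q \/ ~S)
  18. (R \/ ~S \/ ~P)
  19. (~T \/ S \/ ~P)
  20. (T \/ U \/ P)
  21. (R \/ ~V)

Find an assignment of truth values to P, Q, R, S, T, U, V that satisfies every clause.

P=False, Q=True, R=True, S=False, T=False, U=True, V=True

Branch on P: take P = False.
Branch on Q: take Q = True.
  then U is forced to True.
  then V is forced to True.
  then R is forced to True.
The remaining clauses are satisfied by S = False, T = False.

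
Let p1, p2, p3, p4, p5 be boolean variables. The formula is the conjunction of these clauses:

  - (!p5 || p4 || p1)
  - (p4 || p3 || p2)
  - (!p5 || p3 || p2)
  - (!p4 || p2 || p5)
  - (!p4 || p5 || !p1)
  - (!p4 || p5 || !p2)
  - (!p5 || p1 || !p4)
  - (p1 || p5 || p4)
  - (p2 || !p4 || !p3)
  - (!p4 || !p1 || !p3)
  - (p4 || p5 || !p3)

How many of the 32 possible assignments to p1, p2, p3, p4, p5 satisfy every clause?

The models are:
  p1=T p2=F p3=T p4=F p5=T
  p1=T p2=T p3=F p4=F p5=F
  p1=T p2=T p3=F p4=F p5=T
  p1=T p2=T p3=F p4=T p5=T
  p1=T p2=T p3=T p4=F p5=T
That's 5 in total.

5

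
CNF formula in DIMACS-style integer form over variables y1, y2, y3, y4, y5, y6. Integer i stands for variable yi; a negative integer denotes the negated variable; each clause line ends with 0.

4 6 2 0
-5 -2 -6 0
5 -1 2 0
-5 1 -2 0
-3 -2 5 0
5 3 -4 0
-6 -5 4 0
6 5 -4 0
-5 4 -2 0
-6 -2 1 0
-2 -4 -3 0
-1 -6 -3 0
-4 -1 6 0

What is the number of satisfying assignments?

11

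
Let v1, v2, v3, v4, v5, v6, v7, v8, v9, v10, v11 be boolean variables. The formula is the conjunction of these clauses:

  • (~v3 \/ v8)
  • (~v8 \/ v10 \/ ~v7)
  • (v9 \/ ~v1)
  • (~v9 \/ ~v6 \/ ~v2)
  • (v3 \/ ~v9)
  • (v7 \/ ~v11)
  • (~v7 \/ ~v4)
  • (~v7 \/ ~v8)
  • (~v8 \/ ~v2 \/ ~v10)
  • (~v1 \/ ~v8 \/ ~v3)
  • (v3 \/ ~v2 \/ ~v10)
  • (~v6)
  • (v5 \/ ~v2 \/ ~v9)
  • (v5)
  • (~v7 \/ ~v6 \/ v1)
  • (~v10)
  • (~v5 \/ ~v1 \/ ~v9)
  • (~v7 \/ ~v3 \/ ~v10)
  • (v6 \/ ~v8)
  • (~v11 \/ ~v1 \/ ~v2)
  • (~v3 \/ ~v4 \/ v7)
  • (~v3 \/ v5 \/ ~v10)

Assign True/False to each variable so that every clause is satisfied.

Unit propagation: (~v6) forces v6 = False.
The clause (v5) is unit: v5 must be True.
Unit propagation: (~v10) forces v10 = False.
The clause (~v8) is unit: v8 must be False.
(~v3) is a unit clause, so v3 = False.
(~v9) is a unit clause, so v9 = False.
(~v1) is a unit clause, so v1 = False.
Pure literal: v4 appears only negated; assign v4 = False.
Set v7 = True and propagate.
v2, v11 are now unconstrained; take v2 = True, v11 = True.

v1 = False  v2 = True  v3 = False  v4 = False  v5 = True  v6 = False  v7 = True  v8 = False  v9 = False  v10 = False  v11 = True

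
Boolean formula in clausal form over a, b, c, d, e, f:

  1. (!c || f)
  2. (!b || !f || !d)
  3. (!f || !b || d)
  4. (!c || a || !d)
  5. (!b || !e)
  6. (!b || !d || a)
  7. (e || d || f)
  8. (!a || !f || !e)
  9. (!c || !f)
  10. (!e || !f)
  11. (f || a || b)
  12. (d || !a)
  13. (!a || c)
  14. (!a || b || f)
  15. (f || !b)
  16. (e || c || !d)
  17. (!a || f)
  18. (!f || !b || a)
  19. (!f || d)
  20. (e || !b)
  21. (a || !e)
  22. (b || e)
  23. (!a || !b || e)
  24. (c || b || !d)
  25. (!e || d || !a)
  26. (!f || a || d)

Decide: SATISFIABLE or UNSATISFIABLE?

UNSATISFIABLE

f = True:
  propagation gives c=False, e=False, a=False, d=False; an empty clause results — contradiction.
f = False:
  propagation gives c=False, a=False, b=True; an empty clause results — contradiction.
Every branch closes, so no satisfying assignment exists.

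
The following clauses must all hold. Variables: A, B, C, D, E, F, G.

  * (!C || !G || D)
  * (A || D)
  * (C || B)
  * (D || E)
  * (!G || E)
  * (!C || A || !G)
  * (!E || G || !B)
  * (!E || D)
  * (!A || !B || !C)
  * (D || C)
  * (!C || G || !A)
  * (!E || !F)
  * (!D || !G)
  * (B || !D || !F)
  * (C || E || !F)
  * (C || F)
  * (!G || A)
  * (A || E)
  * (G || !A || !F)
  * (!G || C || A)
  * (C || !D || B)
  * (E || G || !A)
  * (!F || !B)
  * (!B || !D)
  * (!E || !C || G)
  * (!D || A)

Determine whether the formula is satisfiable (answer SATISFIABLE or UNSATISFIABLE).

C = True:
  G = True:
    propagation gives D=True; an empty clause results — contradiction.
  G = False:
    propagation gives A=False, D=True; an empty clause results — contradiction.
C = False:
  propagation gives B=True, D=True; an empty clause results — contradiction.
Every branch closes, so no satisfying assignment exists.

UNSATISFIABLE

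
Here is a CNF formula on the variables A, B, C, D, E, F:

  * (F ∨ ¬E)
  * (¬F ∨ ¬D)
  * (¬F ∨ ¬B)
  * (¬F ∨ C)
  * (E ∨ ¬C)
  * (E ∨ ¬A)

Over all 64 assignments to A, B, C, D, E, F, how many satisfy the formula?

The models are:
  A=0 B=0 C=0 D=0 E=0 F=0
  A=0 B=0 C=0 D=1 E=0 F=0
  A=0 B=0 C=1 D=0 E=1 F=1
  A=0 B=1 C=0 D=0 E=0 F=0
  A=0 B=1 C=0 D=1 E=0 F=0
  A=1 B=0 C=1 D=0 E=1 F=1
That's 6 in total.

6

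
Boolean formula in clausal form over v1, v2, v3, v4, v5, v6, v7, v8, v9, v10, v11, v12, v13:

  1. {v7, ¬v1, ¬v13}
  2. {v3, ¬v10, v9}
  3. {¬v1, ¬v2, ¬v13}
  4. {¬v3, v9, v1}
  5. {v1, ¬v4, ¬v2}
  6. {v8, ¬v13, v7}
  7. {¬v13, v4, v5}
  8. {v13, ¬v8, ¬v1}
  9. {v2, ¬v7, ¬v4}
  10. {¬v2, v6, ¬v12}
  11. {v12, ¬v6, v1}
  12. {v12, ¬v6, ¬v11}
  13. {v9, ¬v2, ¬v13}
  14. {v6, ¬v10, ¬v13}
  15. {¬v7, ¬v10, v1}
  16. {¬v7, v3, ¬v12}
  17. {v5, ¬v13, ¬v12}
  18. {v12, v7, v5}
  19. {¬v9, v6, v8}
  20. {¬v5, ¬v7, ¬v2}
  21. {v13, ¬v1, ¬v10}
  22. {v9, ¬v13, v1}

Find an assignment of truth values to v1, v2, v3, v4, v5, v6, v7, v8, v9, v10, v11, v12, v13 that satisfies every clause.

Pure literal: v10 appears only negated; assign v10 = False.
Set v1 = False and propagate.
Branch on v2: take v2 = False.
For the remaining variables, v3 = False, v4 = True, v5 = True, v6 = False, v7 = False, v8 = True, v9 = True, v11 = True, v12 = False, v13 = False works.

v1=F, v2=F, v3=F, v4=T, v5=T, v6=F, v7=F, v8=T, v9=T, v10=F, v11=T, v12=F, v13=F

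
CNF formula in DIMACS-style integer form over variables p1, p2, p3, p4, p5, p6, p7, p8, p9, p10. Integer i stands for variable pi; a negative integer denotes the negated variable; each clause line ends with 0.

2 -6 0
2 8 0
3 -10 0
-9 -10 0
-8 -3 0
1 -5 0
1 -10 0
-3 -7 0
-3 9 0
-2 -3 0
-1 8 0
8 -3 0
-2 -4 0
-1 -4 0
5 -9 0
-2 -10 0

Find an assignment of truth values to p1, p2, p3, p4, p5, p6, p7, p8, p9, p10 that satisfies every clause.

p1=False, p2=True, p3=False, p4=False, p5=False, p6=False, p7=False, p8=True, p9=False, p10=False

Check each clause:
  1. (p2 | ~p6) — ~p6 is true.
  2. (p8 | p2) — p8 is true.
  3. (p3 | ~p10) — ~p10 is true.
  4. (~p9 | ~p10) — ~p10 is true.
  5. (~p8 | ~p3) — ~p3 is true.
  6. (~p5 | p1) — ~p5 is true.
  7. (~p10 | p1) — ~p10 is true.
  8. (~p3 | ~p7) — ~p7 is true.
  9. (p9 | ~p3) — ~p3 is true.
  10. (~p3 | ~p2) — ~p3 is true.
  11. (p8 | ~p1) — p8 is true.
  12. (p8 | ~p3) — p8 is true.
  13. (~p4 | ~p2) — ~p4 is true.
  14. (~p4 | ~p1) — ~p4 is true.
  15. (~p9 | p5) — ~p9 is true.
  16. (~p2 | ~p10) — ~p10 is true.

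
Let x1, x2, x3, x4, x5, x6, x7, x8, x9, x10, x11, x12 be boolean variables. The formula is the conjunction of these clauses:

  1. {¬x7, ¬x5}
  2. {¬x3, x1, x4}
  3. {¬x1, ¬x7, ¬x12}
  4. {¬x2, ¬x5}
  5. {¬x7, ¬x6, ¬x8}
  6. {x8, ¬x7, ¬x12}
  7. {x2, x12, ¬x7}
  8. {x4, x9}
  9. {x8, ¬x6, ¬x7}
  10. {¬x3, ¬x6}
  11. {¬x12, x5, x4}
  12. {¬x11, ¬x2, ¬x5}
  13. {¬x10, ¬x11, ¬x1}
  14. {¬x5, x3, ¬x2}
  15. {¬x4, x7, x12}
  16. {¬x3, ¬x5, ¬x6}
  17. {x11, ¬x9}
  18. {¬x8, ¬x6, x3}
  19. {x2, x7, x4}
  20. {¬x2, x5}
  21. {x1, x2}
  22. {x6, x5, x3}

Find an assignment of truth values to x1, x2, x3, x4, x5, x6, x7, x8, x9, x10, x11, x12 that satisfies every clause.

Pure literal: x10 appears only negated; assign x10 = False.
Branch on x1: take x1 = True.
For the remaining variables, x2 = False, x3 = True, x4 = True, x5 = False, x6 = False, x7 = False, x8 = False, x9 = False, x11 = True, x12 = True works.

x1 = 1, x2 = 0, x3 = 1, x4 = 1, x5 = 0, x6 = 0, x7 = 0, x8 = 0, x9 = 0, x10 = 0, x11 = 1, x12 = 1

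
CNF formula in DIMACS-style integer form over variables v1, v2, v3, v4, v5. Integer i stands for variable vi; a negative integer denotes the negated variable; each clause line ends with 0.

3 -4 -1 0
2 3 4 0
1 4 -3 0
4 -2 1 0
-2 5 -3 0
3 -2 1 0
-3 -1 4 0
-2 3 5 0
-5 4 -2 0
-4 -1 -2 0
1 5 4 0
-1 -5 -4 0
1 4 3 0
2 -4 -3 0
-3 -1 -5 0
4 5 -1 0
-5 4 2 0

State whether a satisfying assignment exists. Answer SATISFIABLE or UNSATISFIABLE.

SATISFIABLE

Branch on v1: take v1 = False.
The remaining clauses are satisfied by v2 = True, v3 = True, v4 = True, v5 = True.
So v1 = F, v2 = T, v3 = T, v4 = T, v5 = T is a satisfying assignment.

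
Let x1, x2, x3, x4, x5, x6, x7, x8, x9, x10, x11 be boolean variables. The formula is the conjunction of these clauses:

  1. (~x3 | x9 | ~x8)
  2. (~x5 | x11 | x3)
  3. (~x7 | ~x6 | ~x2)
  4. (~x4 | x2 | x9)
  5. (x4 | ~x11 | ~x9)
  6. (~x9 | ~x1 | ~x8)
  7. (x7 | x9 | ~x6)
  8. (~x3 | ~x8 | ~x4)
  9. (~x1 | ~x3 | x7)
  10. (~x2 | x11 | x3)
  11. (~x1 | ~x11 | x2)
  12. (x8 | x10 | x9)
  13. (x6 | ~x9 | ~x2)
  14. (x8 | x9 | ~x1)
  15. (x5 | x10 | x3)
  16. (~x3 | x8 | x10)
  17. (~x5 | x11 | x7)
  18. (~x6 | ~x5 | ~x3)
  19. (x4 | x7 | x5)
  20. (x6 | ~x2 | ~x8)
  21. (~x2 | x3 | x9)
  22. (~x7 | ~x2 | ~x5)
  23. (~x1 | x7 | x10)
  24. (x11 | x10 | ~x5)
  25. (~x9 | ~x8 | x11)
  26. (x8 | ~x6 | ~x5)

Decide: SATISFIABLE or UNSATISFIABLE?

SATISFIABLE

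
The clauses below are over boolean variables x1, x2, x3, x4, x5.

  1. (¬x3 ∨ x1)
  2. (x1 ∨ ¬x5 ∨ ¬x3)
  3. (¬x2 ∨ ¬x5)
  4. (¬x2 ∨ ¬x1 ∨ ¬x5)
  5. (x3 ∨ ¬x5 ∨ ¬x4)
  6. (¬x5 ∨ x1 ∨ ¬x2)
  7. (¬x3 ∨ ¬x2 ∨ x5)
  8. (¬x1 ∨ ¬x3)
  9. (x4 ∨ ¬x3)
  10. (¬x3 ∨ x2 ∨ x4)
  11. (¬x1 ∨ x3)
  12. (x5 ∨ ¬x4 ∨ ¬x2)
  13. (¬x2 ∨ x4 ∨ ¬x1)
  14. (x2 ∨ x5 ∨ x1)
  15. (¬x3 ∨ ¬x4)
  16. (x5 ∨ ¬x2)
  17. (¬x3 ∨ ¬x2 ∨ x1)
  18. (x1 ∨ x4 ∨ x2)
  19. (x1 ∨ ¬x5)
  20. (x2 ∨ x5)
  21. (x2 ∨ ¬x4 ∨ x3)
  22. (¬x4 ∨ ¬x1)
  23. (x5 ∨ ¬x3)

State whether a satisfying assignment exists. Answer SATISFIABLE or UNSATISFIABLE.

x2 = True:
  propagation gives x5=False; an empty clause results — contradiction.
x2 = False:
  propagation gives x5=True, x1=True, x3=False; an empty clause results — contradiction.
Every branch closes, so no satisfying assignment exists.

UNSATISFIABLE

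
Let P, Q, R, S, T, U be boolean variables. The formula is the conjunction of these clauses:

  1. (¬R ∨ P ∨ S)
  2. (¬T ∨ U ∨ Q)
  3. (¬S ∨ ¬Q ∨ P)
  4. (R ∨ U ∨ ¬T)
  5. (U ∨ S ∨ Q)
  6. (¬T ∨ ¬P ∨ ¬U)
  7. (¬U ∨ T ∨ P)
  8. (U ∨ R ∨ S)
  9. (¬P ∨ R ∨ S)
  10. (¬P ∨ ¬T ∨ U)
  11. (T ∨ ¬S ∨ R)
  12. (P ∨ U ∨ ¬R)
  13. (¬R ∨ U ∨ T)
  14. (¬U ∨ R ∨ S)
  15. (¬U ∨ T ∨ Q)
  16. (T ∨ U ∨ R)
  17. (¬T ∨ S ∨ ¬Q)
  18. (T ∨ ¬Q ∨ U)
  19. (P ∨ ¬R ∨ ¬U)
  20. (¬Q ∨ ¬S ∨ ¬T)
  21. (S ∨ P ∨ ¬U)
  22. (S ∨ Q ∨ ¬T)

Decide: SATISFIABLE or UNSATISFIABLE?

Branch on P: take P = True.
Set Q = True and propagate.
For the remaining variables, R = True, S = True, T = False, U = True works.
So P=T, Q=T, R=T, S=T, T=F, U=T is a satisfying assignment.

SATISFIABLE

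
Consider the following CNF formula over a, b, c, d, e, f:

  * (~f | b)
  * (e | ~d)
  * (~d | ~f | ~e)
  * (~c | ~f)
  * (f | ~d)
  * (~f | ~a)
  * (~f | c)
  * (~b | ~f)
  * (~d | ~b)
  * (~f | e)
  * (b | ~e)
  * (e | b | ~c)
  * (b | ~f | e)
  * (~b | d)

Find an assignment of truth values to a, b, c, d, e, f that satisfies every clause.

Pure literal: a appears only negated; assign a = False.
Try b = False.
  then f is forced to False.
  then d is forced to False.
  then e is forced to False.
  then c is forced to False.
Every clause has at least one true literal under this assignment.

a=F, b=F, c=F, d=F, e=F, f=F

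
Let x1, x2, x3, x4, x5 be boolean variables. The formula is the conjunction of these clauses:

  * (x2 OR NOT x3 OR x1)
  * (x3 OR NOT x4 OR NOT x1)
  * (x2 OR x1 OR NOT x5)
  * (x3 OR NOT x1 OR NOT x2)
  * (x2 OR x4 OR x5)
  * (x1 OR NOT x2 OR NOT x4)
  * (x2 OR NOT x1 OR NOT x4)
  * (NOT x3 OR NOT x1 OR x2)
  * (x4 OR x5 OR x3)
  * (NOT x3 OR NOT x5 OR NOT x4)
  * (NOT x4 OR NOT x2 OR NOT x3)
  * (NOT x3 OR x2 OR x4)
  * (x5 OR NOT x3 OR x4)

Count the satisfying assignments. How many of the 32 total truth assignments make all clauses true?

Satisfying assignments:
  x1=0 x2=0 x3=0 x4=1 x5=0
  x1=0 x2=1 x3=0 x4=0 x5=1
  x1=0 x2=1 x3=1 x4=0 x5=1
  x1=1 x2=0 x3=0 x4=0 x5=1
  x1=1 x2=1 x3=1 x4=0 x5=1
That's 5 in total.

5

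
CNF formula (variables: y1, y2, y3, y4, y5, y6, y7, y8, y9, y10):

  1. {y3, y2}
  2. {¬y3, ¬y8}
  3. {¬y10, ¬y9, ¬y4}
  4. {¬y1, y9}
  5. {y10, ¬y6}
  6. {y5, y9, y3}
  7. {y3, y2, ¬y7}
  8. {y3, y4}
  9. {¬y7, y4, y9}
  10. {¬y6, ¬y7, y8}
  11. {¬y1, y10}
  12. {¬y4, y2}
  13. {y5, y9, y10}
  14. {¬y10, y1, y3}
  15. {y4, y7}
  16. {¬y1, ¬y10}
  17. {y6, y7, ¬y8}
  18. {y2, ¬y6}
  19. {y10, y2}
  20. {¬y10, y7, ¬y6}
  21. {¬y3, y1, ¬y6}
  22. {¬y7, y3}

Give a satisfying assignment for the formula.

y1 = 0, y2 = 1, y3 = 0, y4 = 1, y5 = 1, y6 = 0, y7 = 0, y8 = 0, y9 = 0, y10 = 0

Check each clause:
  1. {y3, y2} — y2 is true.
  2. {¬y8, ¬y3} — ¬y8 is true.
  3. {¬y9, ¬y10, ¬y4} — ¬y10 is true.
  4. {y9, ¬y1} — ¬y1 is true.
  5. {¬y6, y10} — ¬y6 is true.
  6. {y3, y9, y5} — y5 is true.
  7. {y2, y3, ¬y7} — ¬y7 is true.
  8. {y4, y3} — y4 is true.
  9. {y9, y4, ¬y7} — ¬y7 is true.
  10. {y8, ¬y7, ¬y6} — ¬y7 is true.
  11. {¬y1, y10} — ¬y1 is true.
  12. {y2, ¬y4} — y2 is true.
  13. {y5, y9, y10} — y5 is true.
  14. {y1, ¬y10, y3} — ¬y10 is true.
  15. {y4, y7} — y4 is true.
  16. {¬y10, ¬y1} — ¬y10 is true.
  17. {y6, y7, ¬y8} — ¬y8 is true.
  18. {¬y6, y2} — ¬y6 is true.
  19. {y2, y10} — y2 is true.
  20. {¬y6, ¬y10, y7} — ¬y6 is true.
  21. {¬y6, ¬y3, y1} — ¬y6 is true.
  22. {¬y7, y3} — ¬y7 is true.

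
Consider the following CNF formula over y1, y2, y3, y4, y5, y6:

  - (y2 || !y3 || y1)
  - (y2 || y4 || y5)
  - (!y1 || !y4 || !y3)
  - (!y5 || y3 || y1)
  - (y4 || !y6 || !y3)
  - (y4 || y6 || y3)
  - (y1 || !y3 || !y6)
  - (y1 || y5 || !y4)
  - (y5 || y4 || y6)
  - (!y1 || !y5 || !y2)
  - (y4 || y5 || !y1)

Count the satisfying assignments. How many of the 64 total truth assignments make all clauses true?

11

Case analysis on y1 and y4:
  y1=1, y4=1: y6 free; 3 ways for (y2,y3,y5) × 2^1 = 6.
  y1=1, y4=0: remaining (y2,y3,y5,y6) ∈ {(0,0,1,1); (0,1,1,0)} — 2.
  y1=0, y4=1: remaining (y2,y3,y5,y6) ∈ {(1,1,1,0)} — 1.
  y1=0, y4=0: remaining (y2,y3,y5,y6) ∈ {(1,0,0,1); (1,1,1,0)} — 2.
Total: 6 + 2 + 1 + 2 = 11.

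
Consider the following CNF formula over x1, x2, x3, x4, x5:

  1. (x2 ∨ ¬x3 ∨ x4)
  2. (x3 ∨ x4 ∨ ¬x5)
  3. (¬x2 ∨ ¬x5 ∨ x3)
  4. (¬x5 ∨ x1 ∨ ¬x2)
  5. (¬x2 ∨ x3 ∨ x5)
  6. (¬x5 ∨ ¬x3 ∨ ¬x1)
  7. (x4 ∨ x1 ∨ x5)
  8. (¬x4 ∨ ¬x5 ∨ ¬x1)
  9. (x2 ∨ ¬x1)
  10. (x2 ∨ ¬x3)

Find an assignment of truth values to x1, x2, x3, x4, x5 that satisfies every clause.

x1 = F, x2 = F, x3 = F, x4 = T, x5 = T

Set x1 = False and propagate.
The remaining clauses are satisfied by x2 = False, x3 = False, x4 = True, x5 = True.
Check each clause:
  1. (x4 ∨ ¬x3 ∨ x2) — x4 is true.
  2. (x4 ∨ x3 ∨ ¬x5) — x4 is true.
  3. (¬x5 ∨ ¬x2 ∨ x3) — ¬x2 is true.
  4. (¬x2 ∨ x1 ∨ ¬x5) — ¬x2 is true.
  5. (x3 ∨ x5 ∨ ¬x2) — x5 is true.
  6. (¬x3 ∨ ¬x1 ∨ ¬x5) — ¬x3 is true.
  7. (x1 ∨ x5 ∨ x4) — x4 is true.
  8. (¬x4 ∨ ¬x5 ∨ ¬x1) — ¬x1 is true.
  9. (¬x1 ∨ x2) — ¬x1 is true.
  10. (x2 ∨ ¬x3) — ¬x3 is true.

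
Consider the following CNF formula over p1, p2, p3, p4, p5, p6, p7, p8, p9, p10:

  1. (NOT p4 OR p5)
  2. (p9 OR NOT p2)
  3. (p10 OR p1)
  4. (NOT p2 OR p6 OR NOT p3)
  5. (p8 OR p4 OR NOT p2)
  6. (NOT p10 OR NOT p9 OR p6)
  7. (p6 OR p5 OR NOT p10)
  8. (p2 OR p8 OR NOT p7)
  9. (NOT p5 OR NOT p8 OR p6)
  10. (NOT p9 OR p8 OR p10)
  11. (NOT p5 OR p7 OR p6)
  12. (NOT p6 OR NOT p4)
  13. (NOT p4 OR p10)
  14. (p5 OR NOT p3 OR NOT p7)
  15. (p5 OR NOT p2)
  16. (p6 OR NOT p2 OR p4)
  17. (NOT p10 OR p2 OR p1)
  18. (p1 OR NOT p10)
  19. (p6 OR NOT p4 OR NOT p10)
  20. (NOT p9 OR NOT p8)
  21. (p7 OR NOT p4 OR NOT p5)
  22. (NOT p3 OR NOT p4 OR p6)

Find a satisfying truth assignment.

p1 = T, p2 = F, p3 = T, p4 = F, p5 = T, p6 = T, p7 = F, p8 = F, p9 = F, p10 = T

Check each clause:
  1. (p5 OR NOT p4) — NOT p4 is true.
  2. (NOT p2 OR p9) — NOT p2 is true.
  3. (p1 OR p10) — p1 is true.
  4. (NOT p3 OR p6 OR NOT p2) — p6 is true.
  5. (NOT p2 OR p8 OR p4) — NOT p2 is true.
  6. (NOT p9 OR p6 OR NOT p10) — p6 is true.
  7. (NOT p10 OR p6 OR p5) — p5 is true.
  8. (p2 OR p8 OR NOT p7) — NOT p7 is true.
  9. (NOT p8 OR p6 OR NOT p5) — NOT p8 is true.
  10. (p8 OR NOT p9 OR p10) — p10 is true.
  11. (NOT p5 OR p7 OR p6) — p6 is true.
  12. (NOT p6 OR NOT p4) — NOT p4 is true.
  13. (NOT p4 OR p10) — p10 is true.
  14. (p5 OR NOT p3 OR NOT p7) — NOT p7 is true.
  15. (p5 OR NOT p2) — p5 is true.
  16. (NOT p2 OR p6 OR p4) — NOT p2 is true.
  17. (NOT p10 OR p1 OR p2) — p1 is true.
  18. (p1 OR NOT p10) — p1 is true.
  19. (NOT p10 OR p6 OR NOT p4) — NOT p4 is true.
  20. (NOT p8 OR NOT p9) — NOT p8 is true.
  21. (NOT p5 OR p7 OR NOT p4) — NOT p4 is true.
  22. (NOT p3 OR p6 OR NOT p4) — NOT p4 is true.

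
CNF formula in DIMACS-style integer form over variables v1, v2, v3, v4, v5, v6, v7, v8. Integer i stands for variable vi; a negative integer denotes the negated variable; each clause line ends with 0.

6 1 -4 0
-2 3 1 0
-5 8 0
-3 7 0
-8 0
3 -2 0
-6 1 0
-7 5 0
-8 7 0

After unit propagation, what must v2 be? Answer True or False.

Unit clause (~v8) sets v8 = False.
(~v5 \/ v8): since v8 = False, the clause reduces to (~v5). v5 = False.
In (v5 \/ ~v7), v5 is now false; ~v7 must hold, so v7 = False.
(~v3 \/ v7) with v7 = False leaves only ~v3, so v3 = False.
(v3 \/ ~v2): since v3 = False, the clause reduces to (~v2). v2 = False.

False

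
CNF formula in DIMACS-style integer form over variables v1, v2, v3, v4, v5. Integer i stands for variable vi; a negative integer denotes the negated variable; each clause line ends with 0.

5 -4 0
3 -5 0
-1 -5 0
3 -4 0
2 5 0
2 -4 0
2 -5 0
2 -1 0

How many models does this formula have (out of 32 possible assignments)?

6

Satisfying assignments:
  v1=F v2=T v3=F v4=F v5=F
  v1=F v2=T v3=T v4=F v5=F
  v1=F v2=T v3=T v4=F v5=T
  v1=F v2=T v3=T v4=T v5=T
  v1=T v2=T v3=F v4=F v5=F
  v1=T v2=T v3=T v4=F v5=F
That's 6 in total.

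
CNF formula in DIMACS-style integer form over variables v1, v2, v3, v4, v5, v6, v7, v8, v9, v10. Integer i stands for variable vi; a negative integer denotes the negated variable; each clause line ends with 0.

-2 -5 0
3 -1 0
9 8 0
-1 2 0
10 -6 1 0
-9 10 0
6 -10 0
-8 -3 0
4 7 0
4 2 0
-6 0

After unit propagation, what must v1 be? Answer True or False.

(NOT v6) is a unit clause: v6 = False.
In (v6 OR NOT v10), v6 is now false; NOT v10 must hold, so v10 = False.
(v10 OR NOT v9): since v10 = False, the clause reduces to (NOT v9). v9 = False.
In (v8 OR v9), v9 is now false; v8 must hold, so v8 = True.
In (NOT v8 OR NOT v3), NOT v8 is now false; NOT v3 must hold, so v3 = False.
(v3 OR NOT v1): since v3 = False, the clause reduces to (NOT v1). v1 = False.

False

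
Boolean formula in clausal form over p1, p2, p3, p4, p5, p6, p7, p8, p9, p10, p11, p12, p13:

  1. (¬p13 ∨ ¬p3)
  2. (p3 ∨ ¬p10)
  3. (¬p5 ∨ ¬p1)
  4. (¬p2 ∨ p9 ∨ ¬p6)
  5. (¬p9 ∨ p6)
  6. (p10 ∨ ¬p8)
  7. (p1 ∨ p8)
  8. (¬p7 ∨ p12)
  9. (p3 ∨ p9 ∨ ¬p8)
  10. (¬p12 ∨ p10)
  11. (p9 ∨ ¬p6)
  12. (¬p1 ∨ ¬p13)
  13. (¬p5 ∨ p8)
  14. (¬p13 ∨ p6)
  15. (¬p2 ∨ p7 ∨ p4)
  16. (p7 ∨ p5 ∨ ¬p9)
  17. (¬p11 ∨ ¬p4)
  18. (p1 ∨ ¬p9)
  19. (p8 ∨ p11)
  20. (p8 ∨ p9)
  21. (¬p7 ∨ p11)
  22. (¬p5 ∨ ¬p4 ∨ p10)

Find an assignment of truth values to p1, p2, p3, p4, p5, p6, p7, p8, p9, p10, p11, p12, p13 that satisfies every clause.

p1 = False, p2 = False, p3 = True, p4 = False, p5 = True, p6 = False, p7 = False, p8 = True, p9 = False, p10 = True, p11 = False, p12 = True, p13 = False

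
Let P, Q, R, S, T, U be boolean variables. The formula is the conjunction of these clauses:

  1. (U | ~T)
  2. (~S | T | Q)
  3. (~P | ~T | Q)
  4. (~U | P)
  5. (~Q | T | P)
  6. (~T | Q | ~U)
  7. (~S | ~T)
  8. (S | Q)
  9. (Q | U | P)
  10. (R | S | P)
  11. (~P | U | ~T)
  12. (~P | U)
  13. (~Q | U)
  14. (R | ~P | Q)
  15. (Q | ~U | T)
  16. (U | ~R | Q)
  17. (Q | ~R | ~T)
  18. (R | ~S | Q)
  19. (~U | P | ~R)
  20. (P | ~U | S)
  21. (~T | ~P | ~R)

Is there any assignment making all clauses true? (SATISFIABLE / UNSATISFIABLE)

SATISFIABLE

Branch on P: take P = True.
  then U is forced to True.
Set Q = True and propagate.
Try R = False.
The remaining clauses are satisfied by S = False, T = True.
So P = 1, Q = 1, R = 0, S = 0, T = 1, U = 1 is a satisfying assignment.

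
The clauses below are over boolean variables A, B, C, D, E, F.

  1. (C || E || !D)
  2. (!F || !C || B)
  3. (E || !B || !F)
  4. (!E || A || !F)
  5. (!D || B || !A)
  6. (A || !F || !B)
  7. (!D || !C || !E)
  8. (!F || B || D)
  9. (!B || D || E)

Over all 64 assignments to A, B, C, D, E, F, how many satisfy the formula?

21

Case analysis on B and D:
  B=T, D=T: 5 of the 16 assignments to (A,C,E,F) work.
  B=T, D=F: C free; 3 ways for (A,E,F) × 2^1 = 6.
  B=F, D=T: remaining (A,C,E,F) ∈ {(F,F,T,F); (F,T,F,F)} — 2.
  B=F, D=F: forces F=F; A, C, E free → 2^3 = 8.
Total: 5 + 6 + 2 + 8 = 21.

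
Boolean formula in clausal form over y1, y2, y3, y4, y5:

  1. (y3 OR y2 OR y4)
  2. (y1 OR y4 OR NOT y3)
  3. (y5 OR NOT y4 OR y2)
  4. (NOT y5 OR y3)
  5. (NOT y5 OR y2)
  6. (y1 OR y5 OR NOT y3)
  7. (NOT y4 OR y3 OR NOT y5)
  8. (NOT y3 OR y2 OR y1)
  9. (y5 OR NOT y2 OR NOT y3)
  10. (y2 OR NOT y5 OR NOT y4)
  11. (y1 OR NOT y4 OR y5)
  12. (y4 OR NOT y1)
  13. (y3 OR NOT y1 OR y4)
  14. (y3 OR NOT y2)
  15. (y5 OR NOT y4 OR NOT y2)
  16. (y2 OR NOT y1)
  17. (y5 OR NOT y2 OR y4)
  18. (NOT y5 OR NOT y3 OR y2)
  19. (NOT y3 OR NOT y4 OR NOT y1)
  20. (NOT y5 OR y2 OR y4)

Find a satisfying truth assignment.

Try y1 = False.
Set y2 = True and propagate.
  then y3 is forced to True.
  then y4 is forced to True.
  then y5 is forced to True.
Every clause has at least one true literal under this assignment.

y1 = 0, y2 = 1, y3 = 1, y4 = 1, y5 = 1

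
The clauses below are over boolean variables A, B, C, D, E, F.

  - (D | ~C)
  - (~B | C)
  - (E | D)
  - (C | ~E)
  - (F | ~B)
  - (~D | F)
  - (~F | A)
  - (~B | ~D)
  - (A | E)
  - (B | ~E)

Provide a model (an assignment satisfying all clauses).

A=T  B=F  C=F  D=T  E=F  F=T

Check each clause:
  1. (D | ~C) — D is true.
  2. (~B | C) — ~B is true.
  3. (D | E) — D is true.
  4. (~E | C) — ~E is true.
  5. (F | ~B) — F is true.
  6. (F | ~D) — F is true.
  7. (A | ~F) — A is true.
  8. (~B | ~D) — ~B is true.
  9. (A | E) — A is true.
  10. (~E | B) — ~E is true.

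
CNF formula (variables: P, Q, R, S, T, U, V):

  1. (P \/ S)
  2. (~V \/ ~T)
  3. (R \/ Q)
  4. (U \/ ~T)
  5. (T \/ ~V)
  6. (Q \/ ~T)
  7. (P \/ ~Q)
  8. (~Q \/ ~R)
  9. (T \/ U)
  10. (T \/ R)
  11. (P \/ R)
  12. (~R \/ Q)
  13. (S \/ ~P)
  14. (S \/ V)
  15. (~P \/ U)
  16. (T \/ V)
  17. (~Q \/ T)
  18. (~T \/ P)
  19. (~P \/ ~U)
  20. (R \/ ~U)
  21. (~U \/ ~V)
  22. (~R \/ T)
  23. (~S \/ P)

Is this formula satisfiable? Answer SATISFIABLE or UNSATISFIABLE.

T = True:
  propagation gives V=False, U=True, Q=True, P=True; an empty clause results — contradiction.
T = False:
  propagation gives V=False; an empty clause results — contradiction.
Every branch closes, so no satisfying assignment exists.

UNSATISFIABLE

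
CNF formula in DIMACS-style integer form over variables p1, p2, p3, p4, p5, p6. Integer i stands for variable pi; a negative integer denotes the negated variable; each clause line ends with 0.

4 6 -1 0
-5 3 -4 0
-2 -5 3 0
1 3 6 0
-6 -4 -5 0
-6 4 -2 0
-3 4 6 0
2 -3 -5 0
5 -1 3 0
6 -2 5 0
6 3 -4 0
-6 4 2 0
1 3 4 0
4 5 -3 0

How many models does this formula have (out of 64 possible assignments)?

Case analysis on p3 and p4:
  p3=T, p4=T: p1 free; 4 ways for (p2,p5,p6) × 2^1 = 8.
  p3=T, p4=F: a clause becomes empty — 0.
  p3=F, p4=T: remaining (p1,p2,p5,p6) ∈ {(F,F,F,T); (F,T,F,T)} — 2.
  p3=F, p4=F: a clause becomes empty — 0.
Total: 8 + 0 + 2 + 0 = 10.

10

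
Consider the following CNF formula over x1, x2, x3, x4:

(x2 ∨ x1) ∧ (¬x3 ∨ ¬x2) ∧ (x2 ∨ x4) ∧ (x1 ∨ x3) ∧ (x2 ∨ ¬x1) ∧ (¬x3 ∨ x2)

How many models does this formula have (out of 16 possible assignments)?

Satisfying assignments:
  x1=1 x2=1 x3=0 x4=0
  x1=1 x2=1 x3=0 x4=1
That's 2 in total.

2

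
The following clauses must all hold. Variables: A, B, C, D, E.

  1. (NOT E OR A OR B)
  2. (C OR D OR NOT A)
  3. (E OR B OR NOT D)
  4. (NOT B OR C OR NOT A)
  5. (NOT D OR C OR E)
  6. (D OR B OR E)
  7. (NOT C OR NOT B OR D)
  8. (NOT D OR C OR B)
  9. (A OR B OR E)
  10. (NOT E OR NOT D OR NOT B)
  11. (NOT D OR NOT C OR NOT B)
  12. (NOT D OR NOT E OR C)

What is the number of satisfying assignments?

4

Satisfying assignments:
  A=F B=T C=F D=F E=F
  A=F B=T C=F D=F E=T
  A=T B=F C=T D=F E=T
  A=T B=F C=T D=T E=T
That's 4 in total.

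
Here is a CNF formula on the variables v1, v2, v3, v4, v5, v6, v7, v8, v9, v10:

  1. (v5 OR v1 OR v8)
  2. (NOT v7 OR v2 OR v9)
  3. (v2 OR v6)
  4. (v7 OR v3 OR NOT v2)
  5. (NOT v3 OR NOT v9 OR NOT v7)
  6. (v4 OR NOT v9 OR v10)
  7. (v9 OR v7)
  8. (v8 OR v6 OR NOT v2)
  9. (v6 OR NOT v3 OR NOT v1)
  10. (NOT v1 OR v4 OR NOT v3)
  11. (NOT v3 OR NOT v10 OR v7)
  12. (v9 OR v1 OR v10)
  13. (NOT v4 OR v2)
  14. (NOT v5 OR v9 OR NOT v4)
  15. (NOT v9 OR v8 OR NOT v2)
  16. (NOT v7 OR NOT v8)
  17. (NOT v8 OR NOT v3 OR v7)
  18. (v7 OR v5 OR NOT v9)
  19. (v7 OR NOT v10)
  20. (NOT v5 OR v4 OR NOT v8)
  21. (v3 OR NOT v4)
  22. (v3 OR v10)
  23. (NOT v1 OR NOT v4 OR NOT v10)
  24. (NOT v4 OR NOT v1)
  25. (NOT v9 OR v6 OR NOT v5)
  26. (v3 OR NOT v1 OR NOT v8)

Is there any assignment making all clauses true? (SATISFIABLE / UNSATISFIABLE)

v6 occurs only positively in the remaining clauses — set v6 = True.
Set v1 = False and propagate.
Branch on v2: take v2 = False.
  then v4 is forced to False.
For the remaining variables, v3 = False, v5 = True, v7 = True, v8 = False, v9 = True, v10 = True works.
So v1=F, v2=F, v3=F, v4=F, v5=T, v6=T, v7=T, v8=F, v9=T, v10=T is a satisfying assignment.

SATISFIABLE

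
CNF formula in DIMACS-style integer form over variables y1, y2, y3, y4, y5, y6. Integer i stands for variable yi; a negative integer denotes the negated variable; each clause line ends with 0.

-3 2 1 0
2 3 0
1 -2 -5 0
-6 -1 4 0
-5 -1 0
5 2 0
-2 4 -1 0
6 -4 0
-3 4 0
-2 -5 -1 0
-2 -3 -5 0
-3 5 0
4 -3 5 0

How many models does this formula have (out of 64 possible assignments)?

4

The models are:
  y1=F y2=T y3=F y4=F y5=F y6=F
  y1=F y2=T y3=F y4=F y5=F y6=T
  y1=F y2=T y3=F y4=T y5=F y6=T
  y1=T y2=T y3=F y4=T y5=F y6=T
Count: 4.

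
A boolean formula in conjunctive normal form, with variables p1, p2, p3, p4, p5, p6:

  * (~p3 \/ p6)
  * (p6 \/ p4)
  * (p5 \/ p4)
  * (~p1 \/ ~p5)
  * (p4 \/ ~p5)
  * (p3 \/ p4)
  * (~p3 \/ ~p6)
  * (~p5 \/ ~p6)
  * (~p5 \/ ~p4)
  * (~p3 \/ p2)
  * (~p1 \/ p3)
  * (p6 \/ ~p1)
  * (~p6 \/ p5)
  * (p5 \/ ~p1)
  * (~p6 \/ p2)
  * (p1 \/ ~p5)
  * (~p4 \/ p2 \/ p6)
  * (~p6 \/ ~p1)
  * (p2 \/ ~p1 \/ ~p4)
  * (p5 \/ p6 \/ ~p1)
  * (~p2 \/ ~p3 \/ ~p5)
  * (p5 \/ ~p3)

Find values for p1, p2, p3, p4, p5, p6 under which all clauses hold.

Set p1 = False and propagate.
  then p5 is forced to False.
  then p4 is forced to True.
  then p6 is forced to False.
  then p3 is forced to False.
  then p2 is forced to True.
Every clause has at least one true literal under this assignment.
Check each clause:
  1. (p6 \/ ~p3) — ~p3 is true.
  2. (p4 \/ p6) — p4 is true.
  3. (p4 \/ p5) — p4 is true.
  4. (~p1 \/ ~p5) — ~p5 is true.
  5. (p4 \/ ~p5) — ~p5 is true.
  6. (p3 \/ p4) — p4 is true.
  7. (~p6 \/ ~p3) — ~p6 is true.
  8. (~p6 \/ ~p5) — ~p6 is true.
  9. (~p5 \/ ~p4) — ~p5 is true.
  10. (~p3 \/ p2) — p2 is true.
  11. (p3 \/ ~p1) — ~p1 is true.
  12. (p6 \/ ~p1) — ~p1 is true.
  13. (~p6 \/ p5) — ~p6 is true.
  14. (~p1 \/ p5) — ~p1 is true.
  15. (p2 \/ ~p6) — p2 is true.
  16. (p1 \/ ~p5) — ~p5 is true.
  17. (~p4 \/ p6 \/ p2) — p2 is true.
  18. (~p6 \/ ~p1) — ~p6 is true.
  19. (~p4 \/ ~p1 \/ p2) — p2 is true.
  20. (p5 \/ ~p1 \/ p6) — ~p1 is true.
  21. (~p5 \/ ~p2 \/ ~p3) — ~p5 is true.
  22. (p5 \/ ~p3) — ~p3 is true.

p1 = 0, p2 = 1, p3 = 0, p4 = 1, p5 = 0, p6 = 0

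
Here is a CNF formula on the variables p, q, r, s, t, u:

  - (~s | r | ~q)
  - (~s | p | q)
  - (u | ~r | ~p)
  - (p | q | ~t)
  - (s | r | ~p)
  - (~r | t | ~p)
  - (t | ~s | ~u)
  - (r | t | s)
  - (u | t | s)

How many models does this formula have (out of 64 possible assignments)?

16

Case analysis on s and p:
  s=T, p=T: 5 of the 16 assignments to (q,r,t,u) work.
  s=T, p=F: remaining (q,r,t,u) ∈ {(T,T,F,F); (T,T,T,F); (T,T,T,T)} — 3.
  s=F, p=T: remaining (q,r,t,u) ∈ {(F,T,T,T); (T,T,T,T)} — 2.
  s=F, p=F: 6 of the 16 assignments to (q,r,t,u) work.
Total: 5 + 3 + 2 + 6 = 16.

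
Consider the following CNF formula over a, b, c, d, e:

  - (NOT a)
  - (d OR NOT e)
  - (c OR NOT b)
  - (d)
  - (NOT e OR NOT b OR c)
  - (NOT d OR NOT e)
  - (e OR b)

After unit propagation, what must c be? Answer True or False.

True

Unit clause (NOT a) sets a = False.
(d) stands alone — d = True.
(NOT d OR NOT e): since d = True, the clause reduces to (NOT e). e = False.
From (b OR e) and e = False: b = True.
(c OR NOT b) with b = True leaves only c, so c = True.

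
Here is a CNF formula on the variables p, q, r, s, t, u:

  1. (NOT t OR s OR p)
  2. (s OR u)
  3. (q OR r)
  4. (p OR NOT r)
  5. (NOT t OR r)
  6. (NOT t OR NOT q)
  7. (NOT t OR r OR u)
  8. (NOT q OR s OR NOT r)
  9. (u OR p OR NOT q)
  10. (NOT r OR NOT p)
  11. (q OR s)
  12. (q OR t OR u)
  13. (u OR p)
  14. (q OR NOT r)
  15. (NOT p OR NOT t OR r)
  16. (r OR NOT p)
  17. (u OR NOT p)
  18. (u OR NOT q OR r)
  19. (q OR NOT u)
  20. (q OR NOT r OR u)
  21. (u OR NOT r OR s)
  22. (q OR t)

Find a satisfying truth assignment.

s occurs only positively in the remaining clauses — set s = True.
Branch on p: take p = False.
  then r is forced to False.
  then q is forced to True.
  then t is forced to False.
  then u is forced to True.
Every clause has at least one true literal under this assignment.

p = False, q = True, r = False, s = True, t = False, u = True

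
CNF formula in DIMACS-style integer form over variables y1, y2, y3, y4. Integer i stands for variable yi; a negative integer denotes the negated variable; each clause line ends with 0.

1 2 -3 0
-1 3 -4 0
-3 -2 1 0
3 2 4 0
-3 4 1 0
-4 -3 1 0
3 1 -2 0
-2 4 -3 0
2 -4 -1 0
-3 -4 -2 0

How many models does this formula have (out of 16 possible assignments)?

The models are:
  y1=F y2=F y3=F y4=T
  y1=T y2=F y3=T y4=F
  y1=T y2=T y3=F y4=F
That's 3 in total.

3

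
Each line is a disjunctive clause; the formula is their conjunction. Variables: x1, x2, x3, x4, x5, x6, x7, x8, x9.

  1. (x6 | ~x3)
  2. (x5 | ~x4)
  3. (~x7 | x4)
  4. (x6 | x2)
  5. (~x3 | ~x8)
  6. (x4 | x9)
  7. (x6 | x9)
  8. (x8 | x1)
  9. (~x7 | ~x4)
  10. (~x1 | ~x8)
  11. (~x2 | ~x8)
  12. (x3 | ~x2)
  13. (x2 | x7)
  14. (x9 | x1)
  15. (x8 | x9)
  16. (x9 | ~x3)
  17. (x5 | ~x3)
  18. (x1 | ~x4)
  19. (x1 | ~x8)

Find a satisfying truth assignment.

Pure literal: x5 appears only positively; assign x5 = True.
Pure literal: x6 appears only positively; assign x6 = True.
Set x1 = True and propagate.
  then x8 is forced to False.
  then x9 is forced to True.
Branch on x2: take x2 = True.
  then x3 is forced to True.
For the remaining variables, x4 = False, x7 = False works.
Every clause has at least one true literal under this assignment.
Check each clause:
  1. (~x3 | x6) — x6 is true.
  2. (x5 | ~x4) — ~x4 is true.
  3. (~x7 | x4) — ~x7 is true.
  4. (x6 | x2) — x2 is true.
  5. (~x3 | ~x8) — ~x8 is true.
  6. (x9 | x4) — x9 is true.
  7. (x6 | x9) — x9 is true.
  8. (x1 | x8) — x1 is true.
  9. (~x4 | ~x7) — ~x7 is true.
  10. (~x8 | ~x1) — ~x8 is true.
  11. (~x2 | ~x8) — ~x8 is true.
  12. (~x2 | x3) — x3 is true.
  13. (x2 | x7) — x2 is true.
  14. (x1 | x9) — x9 is true.
  15. (x8 | x9) — x9 is true.
  16. (~x3 | x9) — x9 is true.
  17. (x5 | ~x3) — x5 is true.
  18. (x1 | ~x4) — x1 is true.
  19. (x1 | ~x8) — ~x8 is true.

x1=T  x2=T  x3=T  x4=F  x5=T  x6=T  x7=F  x8=F  x9=T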